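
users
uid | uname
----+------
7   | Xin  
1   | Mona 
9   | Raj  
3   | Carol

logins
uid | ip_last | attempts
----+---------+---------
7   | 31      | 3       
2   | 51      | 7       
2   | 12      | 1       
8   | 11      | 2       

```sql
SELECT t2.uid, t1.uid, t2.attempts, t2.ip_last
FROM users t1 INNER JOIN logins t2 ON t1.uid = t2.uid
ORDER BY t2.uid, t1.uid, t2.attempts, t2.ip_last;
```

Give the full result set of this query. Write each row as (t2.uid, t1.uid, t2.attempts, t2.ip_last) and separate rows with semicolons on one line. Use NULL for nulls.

(7, 7, 3, 31)

INNER JOIN keeps only pairs where the ON condition holds.
Matching on t1.uid = t2.uid.
- t1[0] uid=7 → 1 match(es) in t2 → 1 row(s).
- t1[1] uid=1 → no match; dropped.
- t1[2] uid=9 → no match; dropped.
- t1[3] uid=3 → no match; dropped.
After projecting and ordering:
t2.uid | t1.uid | t2.attempts | t2.ip_last
7 | 7 | 3 | 31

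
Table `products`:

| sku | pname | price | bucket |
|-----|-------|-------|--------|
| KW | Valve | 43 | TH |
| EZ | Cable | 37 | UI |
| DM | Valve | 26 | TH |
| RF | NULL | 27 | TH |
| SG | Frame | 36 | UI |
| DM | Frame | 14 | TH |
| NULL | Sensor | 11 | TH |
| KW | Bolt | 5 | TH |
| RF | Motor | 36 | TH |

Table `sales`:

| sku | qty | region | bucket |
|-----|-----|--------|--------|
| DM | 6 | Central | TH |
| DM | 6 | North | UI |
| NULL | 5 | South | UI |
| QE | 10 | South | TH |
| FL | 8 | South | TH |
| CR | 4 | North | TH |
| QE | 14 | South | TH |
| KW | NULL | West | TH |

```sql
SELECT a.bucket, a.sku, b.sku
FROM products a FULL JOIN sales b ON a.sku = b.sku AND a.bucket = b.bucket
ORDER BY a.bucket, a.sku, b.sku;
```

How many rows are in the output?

15

FULL OUTER JOIN keeps every row from both sides; unmatched rows get NULL for the other side's columns.
Matching on a.sku = b.sku AND a.bucket = b.bucket. A NULL in a compared column never satisfies the condition.
- a row (sku=KW, bucket=TH): matches 1 b row(s) → 1 output row(s).
- a row (sku=EZ, bucket=UI): no match → kept, b columns NULL.
- a row (sku=DM, bucket=TH): matches 1 b row(s) → 1 output row(s).
- a row (sku=RF, bucket=TH): no match → kept, b columns NULL.
- a row (sku=SG, bucket=UI): no match → kept, b columns NULL.
- a row (sku=DM, bucket=TH): matches 1 b row(s) → 1 output row(s).
- a row (sku=NULL, bucket=TH): no match → kept, b columns NULL.
- a row (sku=KW, bucket=TH): matches 1 b row(s) → 1 output row(s).
- a row (sku=RF, bucket=TH): no match → kept, b columns NULL.
- plus 6 unmatched b row(s), each kept with NULL a columns.
Total: 4 matched + 11 padded = 15 rows.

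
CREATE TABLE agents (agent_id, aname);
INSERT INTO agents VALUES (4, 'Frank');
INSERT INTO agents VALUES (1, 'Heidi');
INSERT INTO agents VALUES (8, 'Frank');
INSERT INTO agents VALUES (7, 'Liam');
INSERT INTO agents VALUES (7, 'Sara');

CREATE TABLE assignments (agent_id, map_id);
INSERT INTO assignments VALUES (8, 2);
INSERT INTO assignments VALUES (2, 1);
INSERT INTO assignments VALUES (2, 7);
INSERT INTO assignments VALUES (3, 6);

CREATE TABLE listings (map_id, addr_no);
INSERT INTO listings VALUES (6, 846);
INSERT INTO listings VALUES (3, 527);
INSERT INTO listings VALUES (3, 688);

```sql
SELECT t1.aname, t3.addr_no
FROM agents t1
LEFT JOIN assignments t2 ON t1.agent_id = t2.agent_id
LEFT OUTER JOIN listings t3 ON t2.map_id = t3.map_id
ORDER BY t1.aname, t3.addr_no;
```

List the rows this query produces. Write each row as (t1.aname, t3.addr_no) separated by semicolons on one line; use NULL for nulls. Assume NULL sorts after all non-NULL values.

Step 1 — t1 LEFT JOIN t2 on agent_id → 5 row(s).
Then LEFT JOIN `listings t3` on map_id: each of those 5 rows is kept; rows whose t2.map_id has no match in t3 get NULL for t3's columns.

(Frank, NULL); (Frank, NULL); (Heidi, NULL); (Liam, NULL); (Sara, NULL)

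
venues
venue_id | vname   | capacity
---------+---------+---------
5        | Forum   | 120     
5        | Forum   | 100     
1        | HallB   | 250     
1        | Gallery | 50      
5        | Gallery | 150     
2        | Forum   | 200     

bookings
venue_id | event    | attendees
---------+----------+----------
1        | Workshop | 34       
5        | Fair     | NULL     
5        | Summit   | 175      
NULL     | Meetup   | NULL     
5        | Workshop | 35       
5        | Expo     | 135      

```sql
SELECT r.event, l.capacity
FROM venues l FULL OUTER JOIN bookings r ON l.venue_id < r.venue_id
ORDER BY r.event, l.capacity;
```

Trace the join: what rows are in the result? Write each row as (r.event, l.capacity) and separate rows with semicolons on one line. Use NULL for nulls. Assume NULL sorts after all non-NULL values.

FULL OUTER JOIN keeps every row from both sides; unmatched rows get NULL for the other side's columns.
Matching on l.venue_id < r.venue_id. A NULL in a compared column never satisfies the condition.
- venue_id=5: no r row matches, row kept with r columns NULL.
- venue_id=5: no r row matches, row kept with r columns NULL.
- venue_id=1: 4 matching r row(s), so 4 row(s) emitted.
- venue_id=1: 4 matching r row(s), so 4 row(s) emitted.
- venue_id=5: no r row matches, row kept with r columns NULL.
- venue_id=2: 4 matching r row(s), so 4 row(s) emitted.
- 2 row(s) from r found no l partner → padded with NULL.

(Expo, 50); (Expo, 200); (Expo, 250); (Fair, 50); (Fair, 200); (Fair, 250); (Meetup, NULL); (Summit, 50); (Summit, 200); (Summit, 250); (Workshop, 50); (Workshop, 200); (Workshop, 250); (Workshop, NULL); (NULL, 100); (NULL, 120); (NULL, 150)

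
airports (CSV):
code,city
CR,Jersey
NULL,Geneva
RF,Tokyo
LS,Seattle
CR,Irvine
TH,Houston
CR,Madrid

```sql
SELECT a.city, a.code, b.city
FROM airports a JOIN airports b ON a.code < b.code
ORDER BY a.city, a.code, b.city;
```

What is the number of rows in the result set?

12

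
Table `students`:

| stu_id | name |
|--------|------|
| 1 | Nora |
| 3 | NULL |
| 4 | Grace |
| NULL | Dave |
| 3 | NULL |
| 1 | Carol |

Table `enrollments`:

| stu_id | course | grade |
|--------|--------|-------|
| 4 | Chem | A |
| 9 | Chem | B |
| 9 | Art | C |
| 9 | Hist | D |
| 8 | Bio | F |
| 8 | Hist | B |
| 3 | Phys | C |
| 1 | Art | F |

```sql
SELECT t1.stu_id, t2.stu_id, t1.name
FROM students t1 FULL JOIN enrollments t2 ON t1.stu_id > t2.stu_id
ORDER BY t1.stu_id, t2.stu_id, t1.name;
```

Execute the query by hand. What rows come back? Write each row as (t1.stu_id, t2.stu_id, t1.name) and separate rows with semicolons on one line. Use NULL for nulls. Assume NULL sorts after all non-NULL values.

FULL OUTER JOIN keeps every row from both sides; unmatched rows get NULL for the other side's columns.
Matching on t1.stu_id > t2.stu_id. A NULL in a compared column never satisfies the condition.
- t1[0] stu_id=1 → no match; kept with NULLs on the t2 side.
- t1[1] stu_id=3 → 1 match(es) in t2 → 1 row(s).
- t1[2] stu_id=4 → 2 match(es) in t2 → 2 row(s).
- t1[3] stu_id=NULL → no match; kept with NULLs on the t2 side.
- t1[4] stu_id=3 → 1 match(es) in t2 → 1 row(s).
- t1[5] stu_id=1 → no match; kept with NULLs on the t2 side.
- 6 t2 row(s) had no t1 match → kept, t1 columns NULL.

(1, NULL, Carol); (1, NULL, Nora); (3, 1, NULL); (3, 1, NULL); (4, 1, Grace); (4, 3, Grace); (NULL, 4, NULL); (NULL, 8, NULL); (NULL, 8, NULL); (NULL, 9, NULL); (NULL, 9, NULL); (NULL, 9, NULL); (NULL, NULL, Dave)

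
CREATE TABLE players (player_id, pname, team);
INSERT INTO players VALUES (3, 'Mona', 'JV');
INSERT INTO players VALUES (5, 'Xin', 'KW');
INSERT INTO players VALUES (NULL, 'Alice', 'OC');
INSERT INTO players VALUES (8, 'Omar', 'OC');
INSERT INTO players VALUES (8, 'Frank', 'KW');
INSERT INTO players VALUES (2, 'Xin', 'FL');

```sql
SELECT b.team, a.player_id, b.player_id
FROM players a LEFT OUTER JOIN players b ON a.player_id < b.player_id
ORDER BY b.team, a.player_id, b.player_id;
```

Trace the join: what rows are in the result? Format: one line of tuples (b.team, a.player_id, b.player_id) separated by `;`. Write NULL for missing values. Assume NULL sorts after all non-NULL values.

(JV, 2, 3); (KW, 2, 5); (KW, 2, 8); (KW, 3, 5); (KW, 3, 8); (KW, 5, 8); (OC, 2, 8); (OC, 3, 8); (OC, 5, 8); (NULL, 8, NULL); (NULL, 8, NULL); (NULL, NULL, NULL)

LEFT JOIN keeps every row from `players a`; unmatched rows get NULL for `players b`'s columns.
Matching on a.player_id < b.player_id. A NULL in a compared column never satisfies the condition.
- player_id=3: 3 matching b row(s), so 3 row(s) emitted.
- player_id=5: 2 matching b row(s), so 2 row(s) emitted.
- player_id=NULL: no b row matches, row kept with b columns NULL.
- player_id=8: no b row matches, row kept with b columns NULL.
- player_id=8: no b row matches, row kept with b columns NULL.
- player_id=2: 4 matching b row(s), so 4 row(s) emitted.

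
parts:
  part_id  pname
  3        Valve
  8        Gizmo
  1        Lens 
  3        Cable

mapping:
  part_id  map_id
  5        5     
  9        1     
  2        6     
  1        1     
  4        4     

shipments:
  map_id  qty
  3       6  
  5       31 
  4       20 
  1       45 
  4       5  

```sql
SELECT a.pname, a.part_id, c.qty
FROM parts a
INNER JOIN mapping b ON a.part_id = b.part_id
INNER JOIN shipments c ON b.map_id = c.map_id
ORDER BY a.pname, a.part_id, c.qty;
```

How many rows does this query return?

Joins associate left-to-right: parts INNER JOIN mapping on part_id gives 1 intermediate row(s).
Then INNER JOIN `shipments c` on map_id: keep only rows whose b.map_id appears in c.
Result: 1 row(s).

1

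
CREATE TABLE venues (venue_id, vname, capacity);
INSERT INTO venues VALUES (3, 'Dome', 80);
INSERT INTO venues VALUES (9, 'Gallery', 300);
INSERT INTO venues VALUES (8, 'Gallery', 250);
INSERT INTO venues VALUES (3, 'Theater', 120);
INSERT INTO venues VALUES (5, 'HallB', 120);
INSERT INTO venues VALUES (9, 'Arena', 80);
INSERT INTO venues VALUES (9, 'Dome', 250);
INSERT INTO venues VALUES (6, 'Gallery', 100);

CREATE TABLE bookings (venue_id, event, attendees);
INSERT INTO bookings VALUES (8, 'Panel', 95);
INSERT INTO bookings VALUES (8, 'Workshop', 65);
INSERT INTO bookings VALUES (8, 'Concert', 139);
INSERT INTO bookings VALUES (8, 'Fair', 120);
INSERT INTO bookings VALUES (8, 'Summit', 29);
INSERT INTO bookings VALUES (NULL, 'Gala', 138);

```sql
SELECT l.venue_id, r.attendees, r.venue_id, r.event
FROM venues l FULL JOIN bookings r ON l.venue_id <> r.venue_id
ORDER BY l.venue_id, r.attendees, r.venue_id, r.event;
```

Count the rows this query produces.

37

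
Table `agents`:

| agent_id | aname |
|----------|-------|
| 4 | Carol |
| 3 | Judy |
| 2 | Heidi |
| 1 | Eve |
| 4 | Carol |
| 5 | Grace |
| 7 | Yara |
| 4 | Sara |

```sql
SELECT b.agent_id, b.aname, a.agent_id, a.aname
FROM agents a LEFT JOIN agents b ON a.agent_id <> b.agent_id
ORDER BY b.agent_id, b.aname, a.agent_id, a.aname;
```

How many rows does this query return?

50

LEFT JOIN keeps every row from `agents a`; unmatched rows get NULL for `agents b`'s columns.
Matching on a.agent_id <> b.agent_id.
Matched pairs: 50; unmatched a rows kept: 0.
Total: 50 rows.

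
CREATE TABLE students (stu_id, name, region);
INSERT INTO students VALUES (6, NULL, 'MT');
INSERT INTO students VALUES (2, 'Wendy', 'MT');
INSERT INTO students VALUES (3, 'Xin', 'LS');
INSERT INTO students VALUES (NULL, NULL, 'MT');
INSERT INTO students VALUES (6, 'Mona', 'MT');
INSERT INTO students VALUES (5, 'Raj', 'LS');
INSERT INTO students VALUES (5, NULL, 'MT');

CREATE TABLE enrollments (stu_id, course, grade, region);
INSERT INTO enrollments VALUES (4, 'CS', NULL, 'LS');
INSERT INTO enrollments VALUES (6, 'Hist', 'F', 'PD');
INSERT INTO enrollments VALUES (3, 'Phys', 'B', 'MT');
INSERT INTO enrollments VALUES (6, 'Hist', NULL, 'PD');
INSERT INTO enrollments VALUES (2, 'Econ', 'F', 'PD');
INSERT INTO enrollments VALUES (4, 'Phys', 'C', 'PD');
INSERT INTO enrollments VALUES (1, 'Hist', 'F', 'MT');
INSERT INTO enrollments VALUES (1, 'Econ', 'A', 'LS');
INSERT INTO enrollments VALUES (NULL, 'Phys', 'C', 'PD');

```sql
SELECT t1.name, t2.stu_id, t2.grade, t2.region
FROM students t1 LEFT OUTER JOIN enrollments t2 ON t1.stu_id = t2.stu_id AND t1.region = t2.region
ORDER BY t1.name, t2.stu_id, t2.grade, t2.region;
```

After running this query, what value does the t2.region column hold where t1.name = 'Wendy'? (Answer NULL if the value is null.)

NULL

LEFT JOIN keeps every row from `students`; unmatched rows get NULL for `enrollments`'s columns.
Matching on t1.stu_id = t2.stu_id AND t1.region = t2.region. A NULL in a compared column never satisfies the condition.
- stu_id=6, region=MT: no t2 row matches, row kept with t2 columns NULL.
- stu_id=2, region=MT: no t2 row matches, row kept with t2 columns NULL.
- stu_id=3, region=LS: no t2 row matches, row kept with t2 columns NULL.
- stu_id=NULL, region=MT: no t2 row matches, row kept with t2 columns NULL.
- stu_id=6, region=MT: no t2 row matches, row kept with t2 columns NULL.
- stu_id=5, region=LS: no t2 row matches, row kept with t2 columns NULL.
- stu_id=5, region=MT: no t2 row matches, row kept with t2 columns NULL.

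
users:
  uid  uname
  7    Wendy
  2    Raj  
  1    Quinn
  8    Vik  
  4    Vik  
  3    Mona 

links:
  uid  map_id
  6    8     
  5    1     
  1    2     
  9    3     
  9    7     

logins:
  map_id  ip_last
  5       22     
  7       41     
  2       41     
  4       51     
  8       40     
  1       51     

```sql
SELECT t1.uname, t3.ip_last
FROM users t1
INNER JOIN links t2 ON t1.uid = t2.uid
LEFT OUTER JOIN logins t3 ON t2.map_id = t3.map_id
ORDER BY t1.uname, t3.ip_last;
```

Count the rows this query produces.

1

Step 1 — t1 INNER JOIN t2 on uid → 1 row(s).
Then LEFT JOIN `logins t3` on map_id: each of those 1 rows is kept; rows whose t2.map_id has no match in t3 get NULL for t3's columns.
Result: 1 row(s).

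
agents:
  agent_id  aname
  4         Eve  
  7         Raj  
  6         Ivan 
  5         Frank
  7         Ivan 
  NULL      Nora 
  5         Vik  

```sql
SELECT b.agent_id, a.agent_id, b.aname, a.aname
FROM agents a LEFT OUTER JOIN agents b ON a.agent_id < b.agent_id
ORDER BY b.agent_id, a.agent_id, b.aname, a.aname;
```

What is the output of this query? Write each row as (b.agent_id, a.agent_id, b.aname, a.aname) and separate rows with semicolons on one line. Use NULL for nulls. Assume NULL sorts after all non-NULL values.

(5, 4, Frank, Eve); (5, 4, Vik, Eve); (6, 4, Ivan, Eve); (6, 5, Ivan, Frank); (6, 5, Ivan, Vik); (7, 4, Ivan, Eve); (7, 4, Raj, Eve); (7, 5, Ivan, Frank); (7, 5, Ivan, Vik); (7, 5, Raj, Frank); (7, 5, Raj, Vik); (7, 6, Ivan, Ivan); (7, 6, Raj, Ivan); (NULL, 7, NULL, Ivan); (NULL, 7, NULL, Raj); (NULL, NULL, NULL, Nora)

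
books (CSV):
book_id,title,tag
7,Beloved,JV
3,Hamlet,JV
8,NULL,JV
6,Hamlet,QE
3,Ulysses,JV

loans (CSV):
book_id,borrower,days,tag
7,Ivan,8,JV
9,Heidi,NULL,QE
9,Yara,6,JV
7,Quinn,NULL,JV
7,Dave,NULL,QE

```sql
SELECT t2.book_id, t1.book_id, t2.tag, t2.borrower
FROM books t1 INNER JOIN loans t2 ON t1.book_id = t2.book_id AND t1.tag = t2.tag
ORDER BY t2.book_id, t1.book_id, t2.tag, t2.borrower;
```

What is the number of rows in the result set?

2

INNER JOIN keeps only pairs where the ON condition holds.
Matching on t1.book_id = t2.book_id AND t1.tag = t2.tag.
- t1 row (book_id=7, tag=JV): matches 2 t2 row(s) → 2 output row(s).
- t1 row (book_id=3, tag=JV): no match → dropped.
- t1 row (book_id=8, tag=JV): no match → dropped.
- t1 row (book_id=6, tag=QE): no match → dropped.
- t1 row (book_id=3, tag=JV): no match → dropped.
Total: 2 rows.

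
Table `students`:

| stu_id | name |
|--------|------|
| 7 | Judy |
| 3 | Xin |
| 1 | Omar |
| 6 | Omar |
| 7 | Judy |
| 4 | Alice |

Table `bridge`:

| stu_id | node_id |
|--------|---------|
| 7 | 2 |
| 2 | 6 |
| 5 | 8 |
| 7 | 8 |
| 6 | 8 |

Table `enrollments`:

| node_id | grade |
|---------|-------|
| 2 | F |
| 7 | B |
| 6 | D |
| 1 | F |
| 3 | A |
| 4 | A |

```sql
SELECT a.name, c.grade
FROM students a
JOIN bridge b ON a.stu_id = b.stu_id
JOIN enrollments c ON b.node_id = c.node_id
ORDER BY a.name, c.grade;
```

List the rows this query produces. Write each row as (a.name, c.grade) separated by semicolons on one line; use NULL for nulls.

(Judy, F); (Judy, F)

Joins associate left-to-right: students INNER JOIN bridge on stu_id gives 5 intermediate row(s).
Then INNER JOIN `enrollments c` on node_id: keep only rows whose b.node_id appears in c.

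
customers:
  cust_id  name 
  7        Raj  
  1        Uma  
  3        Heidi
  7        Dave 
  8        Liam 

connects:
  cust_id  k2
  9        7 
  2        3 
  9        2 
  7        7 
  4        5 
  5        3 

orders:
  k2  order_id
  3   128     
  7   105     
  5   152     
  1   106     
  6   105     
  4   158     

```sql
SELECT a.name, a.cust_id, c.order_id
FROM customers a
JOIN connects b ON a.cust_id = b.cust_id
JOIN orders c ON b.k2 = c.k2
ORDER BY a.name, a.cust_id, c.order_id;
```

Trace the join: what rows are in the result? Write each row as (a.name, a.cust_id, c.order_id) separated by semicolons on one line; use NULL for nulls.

(Dave, 7, 105); (Raj, 7, 105)

Joins associate left-to-right: customers INNER JOIN connects on cust_id gives 2 intermediate row(s).
Then INNER JOIN `orders c` on k2: keep only rows whose b.k2 appears in c.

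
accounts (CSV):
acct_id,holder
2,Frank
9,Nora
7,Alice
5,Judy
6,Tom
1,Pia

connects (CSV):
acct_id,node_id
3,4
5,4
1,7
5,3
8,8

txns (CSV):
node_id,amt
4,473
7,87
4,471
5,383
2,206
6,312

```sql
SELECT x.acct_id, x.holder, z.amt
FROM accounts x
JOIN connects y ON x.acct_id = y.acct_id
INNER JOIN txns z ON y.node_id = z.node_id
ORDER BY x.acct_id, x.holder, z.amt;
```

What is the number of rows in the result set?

Evaluate left to right. First `accounts x INNER JOIN connects y` on acct_id: 3 row(s).
Then INNER JOIN `txns z` on node_id: keep only rows whose y.node_id appears in z.
Result: 3 row(s).

3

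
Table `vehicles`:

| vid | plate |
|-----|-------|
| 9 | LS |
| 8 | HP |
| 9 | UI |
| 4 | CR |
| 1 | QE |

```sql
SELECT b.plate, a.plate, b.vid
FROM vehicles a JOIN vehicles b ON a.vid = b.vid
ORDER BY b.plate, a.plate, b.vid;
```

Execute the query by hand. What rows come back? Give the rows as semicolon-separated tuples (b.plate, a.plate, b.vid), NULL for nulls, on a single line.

(CR, CR, 4); (HP, HP, 8); (LS, LS, 9); (LS, UI, 9); (QE, QE, 1); (UI, LS, 9); (UI, UI, 9)

INNER JOIN keeps only pairs where the ON condition holds.
Matching on a.vid = b.vid.
- a[0] vid=9 → 2 match(es) in b → 2 row(s).
- a[1] vid=8 → 1 match(es) in b → 1 row(s).
- a[2] vid=9 → 2 match(es) in b → 2 row(s).
- a[3] vid=4 → 1 match(es) in b → 1 row(s).
- a[4] vid=1 → 1 match(es) in b → 1 row(s).
After projecting and ordering:
b.plate | a.plate | b.vid
CR | CR | 4
HP | HP | 8
LS | LS | 9
LS | UI | 9
QE | QE | 1
UI | LS | 9
UI | UI | 9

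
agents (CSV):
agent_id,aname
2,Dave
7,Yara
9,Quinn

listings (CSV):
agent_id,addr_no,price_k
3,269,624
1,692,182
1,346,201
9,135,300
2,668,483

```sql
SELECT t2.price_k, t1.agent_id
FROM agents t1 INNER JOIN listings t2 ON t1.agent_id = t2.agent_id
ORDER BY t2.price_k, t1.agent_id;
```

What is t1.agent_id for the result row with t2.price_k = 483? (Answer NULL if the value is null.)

2

INNER JOIN keeps only pairs where the ON condition holds.
Matching on t1.agent_id = t2.agent_id.
- t1 (agent_id=2) pairs with 1 row(s) of t2.
- t1 (agent_id=7) has no partner → excluded.
- t1 (agent_id=9) pairs with 1 row(s) of t2.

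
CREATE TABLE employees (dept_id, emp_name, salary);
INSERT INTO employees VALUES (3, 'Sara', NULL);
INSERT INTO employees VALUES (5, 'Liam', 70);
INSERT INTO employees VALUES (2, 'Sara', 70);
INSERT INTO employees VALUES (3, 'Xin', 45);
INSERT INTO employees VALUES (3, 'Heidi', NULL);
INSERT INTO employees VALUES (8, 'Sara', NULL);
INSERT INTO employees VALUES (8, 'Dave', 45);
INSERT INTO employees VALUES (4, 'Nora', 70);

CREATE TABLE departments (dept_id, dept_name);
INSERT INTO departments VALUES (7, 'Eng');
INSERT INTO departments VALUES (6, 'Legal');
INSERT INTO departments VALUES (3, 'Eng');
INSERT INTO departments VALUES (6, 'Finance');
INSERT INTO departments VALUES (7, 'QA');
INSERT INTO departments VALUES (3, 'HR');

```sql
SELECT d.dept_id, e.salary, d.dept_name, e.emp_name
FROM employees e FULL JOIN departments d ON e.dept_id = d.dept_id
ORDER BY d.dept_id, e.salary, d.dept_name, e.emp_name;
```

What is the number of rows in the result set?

15

FULL OUTER JOIN keeps every row from both sides; unmatched rows get NULL for the other side's columns.
Matching on e.dept_id = d.dept_id.
Matched pairs: 6; unmatched e rows kept: 5; unmatched d rows kept: 4.
Total: 6 matched + 9 padded = 15 rows.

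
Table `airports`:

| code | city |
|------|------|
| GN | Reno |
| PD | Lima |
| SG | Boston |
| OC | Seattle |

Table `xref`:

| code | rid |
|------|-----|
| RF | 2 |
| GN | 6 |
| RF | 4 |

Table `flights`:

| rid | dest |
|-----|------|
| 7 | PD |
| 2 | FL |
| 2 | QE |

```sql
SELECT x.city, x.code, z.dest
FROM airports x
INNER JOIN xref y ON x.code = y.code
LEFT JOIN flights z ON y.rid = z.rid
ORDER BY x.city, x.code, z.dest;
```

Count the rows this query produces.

Step 1 — x INNER JOIN y on code → 1 row(s).
Then LEFT JOIN `flights z` on rid: each of those 1 rows is kept; rows whose y.rid has no match in z get NULL for z's columns.
Result: 1 row(s).

1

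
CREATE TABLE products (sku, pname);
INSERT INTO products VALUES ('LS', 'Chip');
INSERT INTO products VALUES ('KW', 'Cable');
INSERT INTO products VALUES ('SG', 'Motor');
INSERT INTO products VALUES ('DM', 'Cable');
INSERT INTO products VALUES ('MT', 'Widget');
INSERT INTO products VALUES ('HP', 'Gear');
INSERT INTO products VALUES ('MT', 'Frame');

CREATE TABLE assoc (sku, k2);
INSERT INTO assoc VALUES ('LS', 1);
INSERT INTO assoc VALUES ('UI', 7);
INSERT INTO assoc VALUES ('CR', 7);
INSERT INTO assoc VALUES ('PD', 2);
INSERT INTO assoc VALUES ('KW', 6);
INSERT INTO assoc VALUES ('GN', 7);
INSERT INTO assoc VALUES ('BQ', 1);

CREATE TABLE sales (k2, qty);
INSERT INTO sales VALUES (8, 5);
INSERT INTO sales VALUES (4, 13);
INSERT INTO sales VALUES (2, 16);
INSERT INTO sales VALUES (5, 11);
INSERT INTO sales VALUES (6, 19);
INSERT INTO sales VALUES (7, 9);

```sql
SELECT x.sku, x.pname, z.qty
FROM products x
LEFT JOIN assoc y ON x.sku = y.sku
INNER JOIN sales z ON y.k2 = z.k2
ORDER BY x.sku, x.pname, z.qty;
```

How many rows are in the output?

1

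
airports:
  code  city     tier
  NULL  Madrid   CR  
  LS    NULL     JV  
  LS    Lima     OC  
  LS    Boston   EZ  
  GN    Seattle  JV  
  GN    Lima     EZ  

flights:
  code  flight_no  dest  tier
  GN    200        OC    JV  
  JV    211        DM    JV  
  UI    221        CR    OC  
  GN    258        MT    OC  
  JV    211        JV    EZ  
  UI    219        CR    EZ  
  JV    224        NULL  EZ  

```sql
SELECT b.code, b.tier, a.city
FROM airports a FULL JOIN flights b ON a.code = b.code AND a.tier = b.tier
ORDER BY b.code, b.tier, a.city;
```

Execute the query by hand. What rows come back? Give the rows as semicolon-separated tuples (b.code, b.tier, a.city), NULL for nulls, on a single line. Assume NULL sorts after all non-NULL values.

(GN, JV, Seattle); (GN, OC, NULL); (JV, EZ, NULL); (JV, EZ, NULL); (JV, JV, NULL); (UI, EZ, NULL); (UI, OC, NULL); (NULL, NULL, Boston); (NULL, NULL, Lima); (NULL, NULL, Lima); (NULL, NULL, Madrid); (NULL, NULL, NULL)

FULL OUTER JOIN keeps every row from both sides; unmatched rows get NULL for the other side's columns.
Matching on a.code = b.code AND a.tier = b.tier. A NULL in a compared column never satisfies the condition.
- a row (code=NULL, tier=CR): no match → kept, b columns NULL.
- a row (code=LS, tier=JV): no match → kept, b columns NULL.
- a row (code=LS, tier=OC): no match → kept, b columns NULL.
- a row (code=LS, tier=EZ): no match → kept, b columns NULL.
- a row (code=GN, tier=JV): matches 1 b row(s) → 1 output row(s).
- a row (code=GN, tier=EZ): no match → kept, b columns NULL.
- plus 6 unmatched b row(s), each kept with NULL a columns.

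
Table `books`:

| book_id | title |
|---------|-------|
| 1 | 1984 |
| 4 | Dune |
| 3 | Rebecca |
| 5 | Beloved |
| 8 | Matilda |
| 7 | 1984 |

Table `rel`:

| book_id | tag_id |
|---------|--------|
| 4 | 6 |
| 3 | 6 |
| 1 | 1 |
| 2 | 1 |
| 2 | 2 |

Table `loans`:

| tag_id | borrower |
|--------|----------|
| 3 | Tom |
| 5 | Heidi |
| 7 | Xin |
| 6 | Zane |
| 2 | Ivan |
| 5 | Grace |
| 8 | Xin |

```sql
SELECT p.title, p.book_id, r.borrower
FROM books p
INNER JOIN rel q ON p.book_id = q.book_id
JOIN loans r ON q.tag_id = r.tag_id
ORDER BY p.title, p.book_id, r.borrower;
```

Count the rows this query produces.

2

Evaluate left to right. First `books p INNER JOIN rel q` on book_id: 3 row(s).
Then INNER JOIN `loans r` on tag_id: keep only rows whose q.tag_id appears in r.
Result: 2 row(s).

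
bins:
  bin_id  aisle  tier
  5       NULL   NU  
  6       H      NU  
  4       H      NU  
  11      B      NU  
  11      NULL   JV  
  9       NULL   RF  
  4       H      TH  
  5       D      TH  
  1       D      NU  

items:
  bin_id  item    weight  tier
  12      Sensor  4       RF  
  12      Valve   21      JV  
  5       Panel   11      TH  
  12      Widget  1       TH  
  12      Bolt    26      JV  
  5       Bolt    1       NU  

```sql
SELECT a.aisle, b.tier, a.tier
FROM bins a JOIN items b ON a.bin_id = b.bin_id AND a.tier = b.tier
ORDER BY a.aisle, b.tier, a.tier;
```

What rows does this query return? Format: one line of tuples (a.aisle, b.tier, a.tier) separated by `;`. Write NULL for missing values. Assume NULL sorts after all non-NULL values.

(D, TH, TH); (NULL, NU, NU)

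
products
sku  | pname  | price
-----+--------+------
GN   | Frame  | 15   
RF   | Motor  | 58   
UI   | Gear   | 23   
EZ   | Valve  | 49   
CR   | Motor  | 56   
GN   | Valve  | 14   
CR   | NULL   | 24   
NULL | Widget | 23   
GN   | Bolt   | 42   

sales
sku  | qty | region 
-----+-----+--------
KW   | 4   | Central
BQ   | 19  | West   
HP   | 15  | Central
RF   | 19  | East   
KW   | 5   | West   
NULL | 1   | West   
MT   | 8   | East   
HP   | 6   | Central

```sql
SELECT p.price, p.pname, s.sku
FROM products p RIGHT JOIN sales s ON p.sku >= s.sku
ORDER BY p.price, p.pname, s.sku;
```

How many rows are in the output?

21

RIGHT JOIN keeps every row from `sales`; unmatched rows get NULL for `products`'s columns.
Matching on p.sku >= s.sku. A NULL in a compared column never satisfies the condition.
- p row (sku=GN): matches 1 s row(s) → 1 output row(s).
- p row (sku=RF): matches 7 s row(s) → 7 output row(s).
- p row (sku=UI): matches 7 s row(s) → 7 output row(s).
- p row (sku=EZ): matches 1 s row(s) → 1 output row(s).
- p row (sku=CR): matches 1 s row(s) → 1 output row(s).
- p row (sku=GN): matches 1 s row(s) → 1 output row(s).
- p row (sku=CR): matches 1 s row(s) → 1 output row(s).
- p row (sku=NULL): no match.
- p row (sku=GN): matches 1 s row(s) → 1 output row(s).
- 1 s row(s) had no p match → kept, p columns NULL.
Total: 20 matched + 1 padded = 21 rows.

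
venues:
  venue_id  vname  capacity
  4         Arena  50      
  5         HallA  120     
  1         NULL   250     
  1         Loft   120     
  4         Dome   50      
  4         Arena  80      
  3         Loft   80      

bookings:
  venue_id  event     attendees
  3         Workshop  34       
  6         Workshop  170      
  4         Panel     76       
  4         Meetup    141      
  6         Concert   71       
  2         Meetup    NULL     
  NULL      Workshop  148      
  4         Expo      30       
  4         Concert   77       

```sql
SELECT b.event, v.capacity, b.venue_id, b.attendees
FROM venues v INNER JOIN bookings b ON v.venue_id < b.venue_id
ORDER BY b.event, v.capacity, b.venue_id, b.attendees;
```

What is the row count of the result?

30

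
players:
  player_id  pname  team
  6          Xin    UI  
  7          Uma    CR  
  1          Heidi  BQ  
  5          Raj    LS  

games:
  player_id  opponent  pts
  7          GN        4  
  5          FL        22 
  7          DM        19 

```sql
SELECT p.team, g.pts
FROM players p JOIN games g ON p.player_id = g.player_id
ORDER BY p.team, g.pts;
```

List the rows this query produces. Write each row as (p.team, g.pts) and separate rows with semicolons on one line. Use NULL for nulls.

(CR, 4); (CR, 19); (LS, 22)

INNER JOIN keeps only pairs where the ON condition holds.
Matching on p.player_id = g.player_id.
- p[0] player_id=6 → no match; dropped.
- p[1] player_id=7 → 2 match(es) in g → 2 row(s).
- p[2] player_id=1 → no match; dropped.
- p[3] player_id=5 → 1 match(es) in g → 1 row(s).
After projecting and ordering:
p.team | g.pts
CR | 4
CR | 19
LS | 22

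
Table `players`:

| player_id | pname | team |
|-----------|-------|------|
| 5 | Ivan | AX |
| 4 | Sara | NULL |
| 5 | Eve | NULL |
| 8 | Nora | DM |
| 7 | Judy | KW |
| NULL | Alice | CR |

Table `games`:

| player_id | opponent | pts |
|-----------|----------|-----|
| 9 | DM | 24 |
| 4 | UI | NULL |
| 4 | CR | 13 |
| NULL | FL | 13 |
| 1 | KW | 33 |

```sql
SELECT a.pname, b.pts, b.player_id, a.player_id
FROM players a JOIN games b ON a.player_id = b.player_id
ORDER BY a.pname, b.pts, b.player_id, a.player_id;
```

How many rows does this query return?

2

INNER JOIN keeps only pairs where the ON condition holds.
Matching on a.player_id = b.player_id. A NULL in a compared column never satisfies the condition.
- a[0] player_id=5 → no match; dropped.
- a[1] player_id=4 → 2 match(es) in b → 2 row(s).
- a[2] player_id=5 → no match; dropped.
- a[3] player_id=8 → no match; dropped.
- a[4] player_id=7 → no match; dropped.
- a[5] player_id=NULL → no match; dropped.
Total: 2 rows.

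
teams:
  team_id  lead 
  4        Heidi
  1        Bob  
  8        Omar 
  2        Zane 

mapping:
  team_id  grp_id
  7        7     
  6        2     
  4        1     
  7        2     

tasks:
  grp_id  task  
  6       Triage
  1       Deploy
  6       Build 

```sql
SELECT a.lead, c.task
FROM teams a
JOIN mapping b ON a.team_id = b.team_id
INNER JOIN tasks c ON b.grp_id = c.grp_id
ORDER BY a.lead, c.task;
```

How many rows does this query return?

1

Evaluate left to right. First `teams a INNER JOIN mapping b` on team_id: 1 row(s).
Then INNER JOIN `tasks c` on grp_id: keep only rows whose b.grp_id appears in c.
Result: 1 row(s).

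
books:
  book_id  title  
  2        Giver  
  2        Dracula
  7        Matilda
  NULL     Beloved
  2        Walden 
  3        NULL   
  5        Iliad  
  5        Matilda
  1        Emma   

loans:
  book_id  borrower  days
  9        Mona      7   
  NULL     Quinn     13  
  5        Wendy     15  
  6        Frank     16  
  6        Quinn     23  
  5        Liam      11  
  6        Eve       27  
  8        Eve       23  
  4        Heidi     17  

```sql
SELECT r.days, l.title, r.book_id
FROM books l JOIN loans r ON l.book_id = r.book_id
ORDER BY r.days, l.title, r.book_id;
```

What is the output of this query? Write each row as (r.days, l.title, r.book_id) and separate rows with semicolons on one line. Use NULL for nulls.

(11, Iliad, 5); (11, Matilda, 5); (15, Iliad, 5); (15, Matilda, 5)

INNER JOIN keeps only pairs where the ON condition holds.
Matching on l.book_id = r.book_id. A NULL in a compared column never satisfies the condition.
- l row (book_id=2): no match → dropped.
- l row (book_id=2): no match → dropped.
- l row (book_id=7): no match → dropped.
- l row (book_id=NULL): no match → dropped.
- l row (book_id=2): no match → dropped.
- l row (book_id=3): no match → dropped.
- l row (book_id=5): matches 2 r row(s) → 2 output row(s).
- l row (book_id=5): matches 2 r row(s) → 2 output row(s).
- l row (book_id=1): no match → dropped.
After projecting and ordering:
r.days | l.title | r.book_id
11 | Iliad | 5
11 | Matilda | 5
15 | Iliad | 5
15 | Matilda | 5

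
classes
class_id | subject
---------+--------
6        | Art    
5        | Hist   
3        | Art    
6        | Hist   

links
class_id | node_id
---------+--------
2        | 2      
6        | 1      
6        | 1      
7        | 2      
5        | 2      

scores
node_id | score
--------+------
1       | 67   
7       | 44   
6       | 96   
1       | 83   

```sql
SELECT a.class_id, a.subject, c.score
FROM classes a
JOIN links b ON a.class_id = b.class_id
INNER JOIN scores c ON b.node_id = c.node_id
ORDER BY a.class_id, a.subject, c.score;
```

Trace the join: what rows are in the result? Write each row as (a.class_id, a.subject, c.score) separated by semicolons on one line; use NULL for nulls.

(6, Art, 67); (6, Art, 67); (6, Art, 83); (6, Art, 83); (6, Hist, 67); (6, Hist, 67); (6, Hist, 83); (6, Hist, 83)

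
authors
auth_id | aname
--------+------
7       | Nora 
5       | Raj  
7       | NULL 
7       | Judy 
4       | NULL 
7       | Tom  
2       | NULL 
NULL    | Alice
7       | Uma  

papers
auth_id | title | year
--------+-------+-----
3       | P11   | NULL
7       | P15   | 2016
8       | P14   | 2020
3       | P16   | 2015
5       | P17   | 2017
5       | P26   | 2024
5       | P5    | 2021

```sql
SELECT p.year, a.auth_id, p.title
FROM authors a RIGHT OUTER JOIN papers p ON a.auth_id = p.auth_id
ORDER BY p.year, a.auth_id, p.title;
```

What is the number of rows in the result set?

11

RIGHT JOIN keeps every row from `papers`; unmatched rows get NULL for `authors`'s columns.
Matching on a.auth_id = p.auth_id. A NULL in a compared column never satisfies the condition.
- auth_id=7: 1 matching p row(s), so 1 row(s) emitted.
- auth_id=5: 3 matching p row(s), so 3 row(s) emitted.
- auth_id=7: 1 matching p row(s), so 1 row(s) emitted.
- auth_id=7: 1 matching p row(s), so 1 row(s) emitted.
- auth_id=4: no matching p row.
- auth_id=7: 1 matching p row(s), so 1 row(s) emitted.
- auth_id=2: no matching p row.
- auth_id=NULL: no matching p row.
- auth_id=7: 1 matching p row(s), so 1 row(s) emitted.
- 3 p row(s) had no a match → kept, a columns NULL.
Total: 8 matched + 3 padded = 11 rows.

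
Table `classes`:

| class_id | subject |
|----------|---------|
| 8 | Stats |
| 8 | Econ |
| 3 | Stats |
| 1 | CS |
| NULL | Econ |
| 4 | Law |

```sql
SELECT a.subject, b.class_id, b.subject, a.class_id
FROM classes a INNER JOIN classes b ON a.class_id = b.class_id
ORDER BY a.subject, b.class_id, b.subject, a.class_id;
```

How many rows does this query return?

7

INNER JOIN keeps only pairs where the ON condition holds.
Matching on a.class_id = b.class_id. A NULL in a compared column never satisfies the condition.
- a[0] class_id=8 → 2 match(es) in b → 2 row(s).
- a[1] class_id=8 → 2 match(es) in b → 2 row(s).
- a[2] class_id=3 → 1 match(es) in b → 1 row(s).
- a[3] class_id=1 → 1 match(es) in b → 1 row(s).
- a[4] class_id=NULL → no match; dropped.
- a[5] class_id=4 → 1 match(es) in b → 1 row(s).
Total: 7 rows.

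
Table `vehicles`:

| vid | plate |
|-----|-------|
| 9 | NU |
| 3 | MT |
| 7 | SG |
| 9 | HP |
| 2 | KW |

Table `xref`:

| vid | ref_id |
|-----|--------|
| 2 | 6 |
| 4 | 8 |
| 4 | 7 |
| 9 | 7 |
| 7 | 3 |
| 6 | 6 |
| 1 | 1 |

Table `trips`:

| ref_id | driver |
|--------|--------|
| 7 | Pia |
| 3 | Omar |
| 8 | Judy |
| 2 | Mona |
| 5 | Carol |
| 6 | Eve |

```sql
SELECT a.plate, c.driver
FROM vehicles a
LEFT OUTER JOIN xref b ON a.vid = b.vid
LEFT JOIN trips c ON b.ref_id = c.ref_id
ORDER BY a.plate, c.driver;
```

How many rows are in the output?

Joins associate left-to-right: vehicles LEFT JOIN xref on vid gives 5 intermediate row(s).
Then LEFT JOIN `trips c` on ref_id: each of those 5 rows is kept; rows whose b.ref_id has no match in c get NULL for c's columns.
Result: 5 row(s).

5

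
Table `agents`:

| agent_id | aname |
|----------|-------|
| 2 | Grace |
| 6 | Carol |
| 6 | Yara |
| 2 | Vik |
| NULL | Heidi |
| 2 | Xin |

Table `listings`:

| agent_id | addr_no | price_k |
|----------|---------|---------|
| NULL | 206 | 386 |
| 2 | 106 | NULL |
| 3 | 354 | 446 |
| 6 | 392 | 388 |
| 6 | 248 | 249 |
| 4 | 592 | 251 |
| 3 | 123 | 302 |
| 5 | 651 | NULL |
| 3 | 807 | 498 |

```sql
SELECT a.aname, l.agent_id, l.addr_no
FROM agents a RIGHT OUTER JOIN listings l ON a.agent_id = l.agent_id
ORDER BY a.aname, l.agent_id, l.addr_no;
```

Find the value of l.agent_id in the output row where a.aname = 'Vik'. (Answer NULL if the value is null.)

RIGHT JOIN keeps every row from `listings`; unmatched rows get NULL for `agents`'s columns.
Matching on a.agent_id = l.agent_id. A NULL in a compared column never satisfies the condition.
Matched pairs: 7; unmatched l rows kept: 6.

2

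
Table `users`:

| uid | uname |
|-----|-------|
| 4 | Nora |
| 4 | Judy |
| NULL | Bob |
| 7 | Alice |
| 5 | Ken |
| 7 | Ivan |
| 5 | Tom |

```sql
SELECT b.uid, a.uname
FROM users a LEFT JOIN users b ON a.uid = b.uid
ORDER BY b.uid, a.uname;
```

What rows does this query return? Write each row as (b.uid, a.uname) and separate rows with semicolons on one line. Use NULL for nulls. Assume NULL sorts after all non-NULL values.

(4, Judy); (4, Judy); (4, Nora); (4, Nora); (5, Ken); (5, Ken); (5, Tom); (5, Tom); (7, Alice); (7, Alice); (7, Ivan); (7, Ivan); (NULL, Bob)

LEFT JOIN keeps every row from `users a`; unmatched rows get NULL for `users b`'s columns.
Matching on a.uid = b.uid. A NULL in a compared column never satisfies the condition.
- a (uid=4) pairs with 2 row(s) of b.
- a (uid=4) pairs with 2 row(s) of b.
- a (uid=NULL) has no partner → padded with NULL.
- a (uid=7) pairs with 2 row(s) of b.
- a (uid=5) pairs with 2 row(s) of b.
- a (uid=7) pairs with 2 row(s) of b.
- a (uid=5) pairs with 2 row(s) of b.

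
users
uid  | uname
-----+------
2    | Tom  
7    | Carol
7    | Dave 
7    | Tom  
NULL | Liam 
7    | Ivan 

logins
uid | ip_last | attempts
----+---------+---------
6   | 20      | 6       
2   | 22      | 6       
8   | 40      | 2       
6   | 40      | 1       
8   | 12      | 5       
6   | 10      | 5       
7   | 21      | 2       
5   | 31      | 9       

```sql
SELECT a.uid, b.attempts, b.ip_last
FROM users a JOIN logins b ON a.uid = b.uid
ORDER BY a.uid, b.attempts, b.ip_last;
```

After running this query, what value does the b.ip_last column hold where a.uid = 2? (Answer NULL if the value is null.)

INNER JOIN keeps only pairs where the ON condition holds.
Matching on a.uid = b.uid. A NULL in a compared column never satisfies the condition.
Matched pairs: 5.

22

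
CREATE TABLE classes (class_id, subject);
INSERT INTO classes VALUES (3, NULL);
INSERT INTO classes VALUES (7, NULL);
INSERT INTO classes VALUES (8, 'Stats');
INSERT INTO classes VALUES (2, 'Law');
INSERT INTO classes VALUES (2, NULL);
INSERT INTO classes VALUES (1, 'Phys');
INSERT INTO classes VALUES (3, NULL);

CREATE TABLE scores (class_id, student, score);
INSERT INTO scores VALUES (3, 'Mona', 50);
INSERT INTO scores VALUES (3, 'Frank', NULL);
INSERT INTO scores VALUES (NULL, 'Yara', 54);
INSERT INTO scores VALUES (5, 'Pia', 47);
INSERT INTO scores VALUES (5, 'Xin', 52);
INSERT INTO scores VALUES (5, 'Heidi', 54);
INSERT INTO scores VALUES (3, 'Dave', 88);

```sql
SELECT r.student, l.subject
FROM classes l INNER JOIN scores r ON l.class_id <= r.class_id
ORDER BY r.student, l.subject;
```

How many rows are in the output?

INNER JOIN keeps only pairs where the ON condition holds.
Matching on l.class_id <= r.class_id. A NULL in a compared column never satisfies the condition.
Matched pairs: 30.
Total: 30 rows.

30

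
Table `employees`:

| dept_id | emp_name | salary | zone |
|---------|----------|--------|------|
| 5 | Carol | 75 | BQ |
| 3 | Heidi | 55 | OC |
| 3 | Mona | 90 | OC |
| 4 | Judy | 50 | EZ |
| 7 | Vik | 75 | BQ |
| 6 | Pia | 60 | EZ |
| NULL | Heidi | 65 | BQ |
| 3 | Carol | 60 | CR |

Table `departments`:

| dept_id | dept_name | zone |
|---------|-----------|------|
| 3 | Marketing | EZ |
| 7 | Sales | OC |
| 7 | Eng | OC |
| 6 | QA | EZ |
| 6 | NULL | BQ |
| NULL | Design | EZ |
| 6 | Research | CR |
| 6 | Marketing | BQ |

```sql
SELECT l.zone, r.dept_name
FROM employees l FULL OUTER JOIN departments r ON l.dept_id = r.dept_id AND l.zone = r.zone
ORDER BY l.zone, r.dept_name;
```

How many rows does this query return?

FULL OUTER JOIN keeps every row from both sides; unmatched rows get NULL for the other side's columns.
Matching on l.dept_id = r.dept_id AND l.zone = r.zone. A NULL in a compared column never satisfies the condition.
Matched pairs: 1; unmatched l rows kept: 7; unmatched r rows kept: 7.
Total: 1 matched + 14 padded = 15 rows.

15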